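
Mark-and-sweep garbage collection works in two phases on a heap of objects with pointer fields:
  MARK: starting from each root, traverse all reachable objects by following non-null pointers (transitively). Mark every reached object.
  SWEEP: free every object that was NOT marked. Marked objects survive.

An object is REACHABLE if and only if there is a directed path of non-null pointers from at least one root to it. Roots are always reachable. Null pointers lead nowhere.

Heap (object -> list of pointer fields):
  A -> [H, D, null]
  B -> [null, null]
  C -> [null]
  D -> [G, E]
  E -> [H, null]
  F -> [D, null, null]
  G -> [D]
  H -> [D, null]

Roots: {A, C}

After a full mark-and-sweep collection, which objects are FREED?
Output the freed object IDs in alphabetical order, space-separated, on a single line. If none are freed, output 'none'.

Roots: A C
Mark A: refs=H D null, marked=A
Mark C: refs=null, marked=A C
Mark H: refs=D null, marked=A C H
Mark D: refs=G E, marked=A C D H
Mark G: refs=D, marked=A C D G H
Mark E: refs=H null, marked=A C D E G H
Unmarked (collected): B F

Answer: B F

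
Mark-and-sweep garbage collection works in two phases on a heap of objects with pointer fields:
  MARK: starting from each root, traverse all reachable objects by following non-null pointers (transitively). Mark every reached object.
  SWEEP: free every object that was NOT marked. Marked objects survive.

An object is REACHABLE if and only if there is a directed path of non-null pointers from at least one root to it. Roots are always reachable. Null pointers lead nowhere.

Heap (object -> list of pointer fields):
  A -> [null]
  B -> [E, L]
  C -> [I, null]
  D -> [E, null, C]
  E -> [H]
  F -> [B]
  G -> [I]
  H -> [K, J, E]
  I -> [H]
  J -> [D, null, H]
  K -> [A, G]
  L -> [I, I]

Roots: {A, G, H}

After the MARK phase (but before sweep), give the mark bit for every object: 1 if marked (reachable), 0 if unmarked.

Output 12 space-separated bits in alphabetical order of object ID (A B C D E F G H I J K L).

Answer: 1 0 1 1 1 0 1 1 1 1 1 0

Derivation:
Roots: A G H
Mark A: refs=null, marked=A
Mark G: refs=I, marked=A G
Mark H: refs=K J E, marked=A G H
Mark I: refs=H, marked=A G H I
Mark K: refs=A G, marked=A G H I K
Mark J: refs=D null H, marked=A G H I J K
Mark E: refs=H, marked=A E G H I J K
Mark D: refs=E null C, marked=A D E G H I J K
Mark C: refs=I null, marked=A C D E G H I J K
Unmarked (collected): B F L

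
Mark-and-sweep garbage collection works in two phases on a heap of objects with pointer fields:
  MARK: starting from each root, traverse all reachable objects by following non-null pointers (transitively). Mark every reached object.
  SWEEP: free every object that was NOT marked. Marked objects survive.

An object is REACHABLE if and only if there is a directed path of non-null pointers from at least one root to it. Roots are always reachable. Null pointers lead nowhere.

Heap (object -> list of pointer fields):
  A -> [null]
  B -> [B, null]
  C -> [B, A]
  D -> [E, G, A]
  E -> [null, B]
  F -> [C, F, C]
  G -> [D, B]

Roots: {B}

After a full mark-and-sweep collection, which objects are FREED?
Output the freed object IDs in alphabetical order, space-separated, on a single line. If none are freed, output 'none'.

Answer: A C D E F G

Derivation:
Roots: B
Mark B: refs=B null, marked=B
Unmarked (collected): A C D E F G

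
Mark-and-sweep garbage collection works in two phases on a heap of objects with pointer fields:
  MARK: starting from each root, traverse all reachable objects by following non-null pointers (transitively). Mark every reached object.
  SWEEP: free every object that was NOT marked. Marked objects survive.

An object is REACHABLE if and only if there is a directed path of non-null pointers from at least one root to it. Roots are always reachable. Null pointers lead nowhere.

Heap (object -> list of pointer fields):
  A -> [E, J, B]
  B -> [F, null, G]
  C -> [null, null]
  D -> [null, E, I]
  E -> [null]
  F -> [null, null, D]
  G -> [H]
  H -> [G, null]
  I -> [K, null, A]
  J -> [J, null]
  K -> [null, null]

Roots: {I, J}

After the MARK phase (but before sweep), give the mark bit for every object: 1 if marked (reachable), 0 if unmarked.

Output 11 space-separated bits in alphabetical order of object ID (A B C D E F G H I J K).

Answer: 1 1 0 1 1 1 1 1 1 1 1

Derivation:
Roots: I J
Mark I: refs=K null A, marked=I
Mark J: refs=J null, marked=I J
Mark K: refs=null null, marked=I J K
Mark A: refs=E J B, marked=A I J K
Mark E: refs=null, marked=A E I J K
Mark B: refs=F null G, marked=A B E I J K
Mark F: refs=null null D, marked=A B E F I J K
Mark G: refs=H, marked=A B E F G I J K
Mark D: refs=null E I, marked=A B D E F G I J K
Mark H: refs=G null, marked=A B D E F G H I J K
Unmarked (collected): C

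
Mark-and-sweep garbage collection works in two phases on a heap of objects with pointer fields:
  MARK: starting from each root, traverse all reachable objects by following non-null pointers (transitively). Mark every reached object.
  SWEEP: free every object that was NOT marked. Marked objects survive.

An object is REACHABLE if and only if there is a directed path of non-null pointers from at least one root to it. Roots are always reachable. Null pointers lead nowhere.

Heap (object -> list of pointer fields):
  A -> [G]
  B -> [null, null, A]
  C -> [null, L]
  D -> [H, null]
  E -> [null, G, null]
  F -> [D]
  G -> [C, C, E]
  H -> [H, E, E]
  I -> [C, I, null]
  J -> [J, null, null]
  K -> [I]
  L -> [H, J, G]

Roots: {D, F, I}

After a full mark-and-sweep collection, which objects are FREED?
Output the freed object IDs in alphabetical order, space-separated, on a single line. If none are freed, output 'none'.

Answer: A B K

Derivation:
Roots: D F I
Mark D: refs=H null, marked=D
Mark F: refs=D, marked=D F
Mark I: refs=C I null, marked=D F I
Mark H: refs=H E E, marked=D F H I
Mark C: refs=null L, marked=C D F H I
Mark E: refs=null G null, marked=C D E F H I
Mark L: refs=H J G, marked=C D E F H I L
Mark G: refs=C C E, marked=C D E F G H I L
Mark J: refs=J null null, marked=C D E F G H I J L
Unmarked (collected): A B K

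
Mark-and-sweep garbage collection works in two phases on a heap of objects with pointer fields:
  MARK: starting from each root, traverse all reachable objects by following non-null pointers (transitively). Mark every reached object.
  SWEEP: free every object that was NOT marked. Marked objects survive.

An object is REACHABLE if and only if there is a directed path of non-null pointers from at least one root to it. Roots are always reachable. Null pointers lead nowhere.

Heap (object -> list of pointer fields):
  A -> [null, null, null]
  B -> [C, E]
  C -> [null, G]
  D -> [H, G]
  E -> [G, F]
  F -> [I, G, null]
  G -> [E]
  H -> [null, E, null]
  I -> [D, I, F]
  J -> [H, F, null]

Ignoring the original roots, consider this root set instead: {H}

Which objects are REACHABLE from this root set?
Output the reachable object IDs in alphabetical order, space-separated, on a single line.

Answer: D E F G H I

Derivation:
Roots: H
Mark H: refs=null E null, marked=H
Mark E: refs=G F, marked=E H
Mark G: refs=E, marked=E G H
Mark F: refs=I G null, marked=E F G H
Mark I: refs=D I F, marked=E F G H I
Mark D: refs=H G, marked=D E F G H I
Unmarked (collected): A B C J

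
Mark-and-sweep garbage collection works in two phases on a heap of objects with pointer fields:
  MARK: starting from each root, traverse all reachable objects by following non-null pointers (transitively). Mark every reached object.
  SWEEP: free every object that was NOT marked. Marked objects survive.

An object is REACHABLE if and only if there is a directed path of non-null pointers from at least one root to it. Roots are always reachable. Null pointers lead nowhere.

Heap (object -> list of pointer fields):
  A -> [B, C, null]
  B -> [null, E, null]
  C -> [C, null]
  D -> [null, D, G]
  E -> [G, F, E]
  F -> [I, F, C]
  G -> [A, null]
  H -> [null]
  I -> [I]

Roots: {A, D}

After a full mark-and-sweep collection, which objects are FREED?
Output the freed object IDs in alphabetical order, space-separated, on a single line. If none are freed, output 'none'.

Roots: A D
Mark A: refs=B C null, marked=A
Mark D: refs=null D G, marked=A D
Mark B: refs=null E null, marked=A B D
Mark C: refs=C null, marked=A B C D
Mark G: refs=A null, marked=A B C D G
Mark E: refs=G F E, marked=A B C D E G
Mark F: refs=I F C, marked=A B C D E F G
Mark I: refs=I, marked=A B C D E F G I
Unmarked (collected): H

Answer: H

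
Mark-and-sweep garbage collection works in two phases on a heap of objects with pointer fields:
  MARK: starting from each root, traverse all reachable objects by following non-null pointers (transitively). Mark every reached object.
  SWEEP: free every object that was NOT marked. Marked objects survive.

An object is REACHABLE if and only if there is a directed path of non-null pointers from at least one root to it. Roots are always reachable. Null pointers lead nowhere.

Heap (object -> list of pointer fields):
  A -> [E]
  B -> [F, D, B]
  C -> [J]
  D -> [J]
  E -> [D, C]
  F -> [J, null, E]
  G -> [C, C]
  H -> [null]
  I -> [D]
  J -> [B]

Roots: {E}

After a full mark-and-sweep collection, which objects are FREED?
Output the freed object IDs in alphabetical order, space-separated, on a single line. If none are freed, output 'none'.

Answer: A G H I

Derivation:
Roots: E
Mark E: refs=D C, marked=E
Mark D: refs=J, marked=D E
Mark C: refs=J, marked=C D E
Mark J: refs=B, marked=C D E J
Mark B: refs=F D B, marked=B C D E J
Mark F: refs=J null E, marked=B C D E F J
Unmarked (collected): A G H I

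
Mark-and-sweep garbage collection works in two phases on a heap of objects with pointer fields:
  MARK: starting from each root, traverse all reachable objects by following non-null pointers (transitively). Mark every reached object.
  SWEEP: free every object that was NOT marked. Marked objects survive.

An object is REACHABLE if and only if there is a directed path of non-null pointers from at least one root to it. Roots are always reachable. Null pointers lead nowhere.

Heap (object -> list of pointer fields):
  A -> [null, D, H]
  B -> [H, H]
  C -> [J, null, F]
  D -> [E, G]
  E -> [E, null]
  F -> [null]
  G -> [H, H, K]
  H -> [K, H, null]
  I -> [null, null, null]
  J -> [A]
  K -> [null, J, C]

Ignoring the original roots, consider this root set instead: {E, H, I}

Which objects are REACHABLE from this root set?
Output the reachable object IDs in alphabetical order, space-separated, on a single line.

Answer: A C D E F G H I J K

Derivation:
Roots: E H I
Mark E: refs=E null, marked=E
Mark H: refs=K H null, marked=E H
Mark I: refs=null null null, marked=E H I
Mark K: refs=null J C, marked=E H I K
Mark J: refs=A, marked=E H I J K
Mark C: refs=J null F, marked=C E H I J K
Mark A: refs=null D H, marked=A C E H I J K
Mark F: refs=null, marked=A C E F H I J K
Mark D: refs=E G, marked=A C D E F H I J K
Mark G: refs=H H K, marked=A C D E F G H I J K
Unmarked (collected): B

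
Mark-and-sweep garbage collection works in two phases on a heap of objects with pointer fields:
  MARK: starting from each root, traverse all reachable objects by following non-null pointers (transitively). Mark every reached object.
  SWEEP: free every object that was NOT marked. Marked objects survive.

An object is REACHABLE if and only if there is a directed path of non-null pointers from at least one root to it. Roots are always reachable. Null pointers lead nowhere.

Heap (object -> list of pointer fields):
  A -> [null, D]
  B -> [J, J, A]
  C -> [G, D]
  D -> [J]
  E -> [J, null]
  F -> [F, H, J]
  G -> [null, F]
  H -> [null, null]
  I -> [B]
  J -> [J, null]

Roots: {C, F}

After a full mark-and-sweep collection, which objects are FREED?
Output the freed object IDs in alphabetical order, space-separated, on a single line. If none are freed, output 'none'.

Answer: A B E I

Derivation:
Roots: C F
Mark C: refs=G D, marked=C
Mark F: refs=F H J, marked=C F
Mark G: refs=null F, marked=C F G
Mark D: refs=J, marked=C D F G
Mark H: refs=null null, marked=C D F G H
Mark J: refs=J null, marked=C D F G H J
Unmarked (collected): A B E I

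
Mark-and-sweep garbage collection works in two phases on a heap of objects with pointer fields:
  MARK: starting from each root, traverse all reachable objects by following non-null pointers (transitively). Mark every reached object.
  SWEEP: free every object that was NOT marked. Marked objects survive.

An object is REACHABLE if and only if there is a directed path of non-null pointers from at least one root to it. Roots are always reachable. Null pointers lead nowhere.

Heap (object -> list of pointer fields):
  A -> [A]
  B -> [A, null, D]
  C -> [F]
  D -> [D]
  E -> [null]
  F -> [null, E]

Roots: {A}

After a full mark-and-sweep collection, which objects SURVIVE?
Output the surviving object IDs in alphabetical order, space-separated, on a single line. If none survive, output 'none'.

Roots: A
Mark A: refs=A, marked=A
Unmarked (collected): B C D E F

Answer: A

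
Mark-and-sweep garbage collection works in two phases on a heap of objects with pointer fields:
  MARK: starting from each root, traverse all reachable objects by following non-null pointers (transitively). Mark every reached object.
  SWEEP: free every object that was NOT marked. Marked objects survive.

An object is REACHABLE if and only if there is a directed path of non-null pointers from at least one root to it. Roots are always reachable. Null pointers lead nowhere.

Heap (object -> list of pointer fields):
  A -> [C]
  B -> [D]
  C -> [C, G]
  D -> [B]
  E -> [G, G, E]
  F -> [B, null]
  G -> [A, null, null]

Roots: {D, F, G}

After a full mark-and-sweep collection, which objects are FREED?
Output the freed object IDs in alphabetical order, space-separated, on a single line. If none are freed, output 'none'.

Roots: D F G
Mark D: refs=B, marked=D
Mark F: refs=B null, marked=D F
Mark G: refs=A null null, marked=D F G
Mark B: refs=D, marked=B D F G
Mark A: refs=C, marked=A B D F G
Mark C: refs=C G, marked=A B C D F G
Unmarked (collected): E

Answer: E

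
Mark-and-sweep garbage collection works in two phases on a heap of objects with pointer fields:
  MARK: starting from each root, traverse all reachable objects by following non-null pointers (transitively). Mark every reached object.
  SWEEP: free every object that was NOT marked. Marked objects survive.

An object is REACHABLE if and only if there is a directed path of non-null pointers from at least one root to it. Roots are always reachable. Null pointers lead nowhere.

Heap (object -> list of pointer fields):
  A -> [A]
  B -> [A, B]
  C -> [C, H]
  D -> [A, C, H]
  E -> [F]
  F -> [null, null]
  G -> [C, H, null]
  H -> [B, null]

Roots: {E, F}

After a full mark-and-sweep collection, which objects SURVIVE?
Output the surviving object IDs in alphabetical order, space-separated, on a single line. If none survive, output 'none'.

Answer: E F

Derivation:
Roots: E F
Mark E: refs=F, marked=E
Mark F: refs=null null, marked=E F
Unmarked (collected): A B C D G H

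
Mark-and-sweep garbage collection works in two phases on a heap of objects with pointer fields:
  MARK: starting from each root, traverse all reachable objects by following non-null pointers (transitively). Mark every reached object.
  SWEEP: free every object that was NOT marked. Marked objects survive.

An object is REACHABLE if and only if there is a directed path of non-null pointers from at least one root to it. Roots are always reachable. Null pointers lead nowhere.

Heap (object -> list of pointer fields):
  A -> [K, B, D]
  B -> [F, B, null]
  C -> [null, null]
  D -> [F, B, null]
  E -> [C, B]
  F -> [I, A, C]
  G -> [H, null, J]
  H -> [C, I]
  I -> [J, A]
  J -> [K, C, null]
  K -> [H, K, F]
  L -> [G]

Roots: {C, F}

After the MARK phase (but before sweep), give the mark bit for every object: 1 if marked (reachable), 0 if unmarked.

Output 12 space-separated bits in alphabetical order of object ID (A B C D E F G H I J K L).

Roots: C F
Mark C: refs=null null, marked=C
Mark F: refs=I A C, marked=C F
Mark I: refs=J A, marked=C F I
Mark A: refs=K B D, marked=A C F I
Mark J: refs=K C null, marked=A C F I J
Mark K: refs=H K F, marked=A C F I J K
Mark B: refs=F B null, marked=A B C F I J K
Mark D: refs=F B null, marked=A B C D F I J K
Mark H: refs=C I, marked=A B C D F H I J K
Unmarked (collected): E G L

Answer: 1 1 1 1 0 1 0 1 1 1 1 0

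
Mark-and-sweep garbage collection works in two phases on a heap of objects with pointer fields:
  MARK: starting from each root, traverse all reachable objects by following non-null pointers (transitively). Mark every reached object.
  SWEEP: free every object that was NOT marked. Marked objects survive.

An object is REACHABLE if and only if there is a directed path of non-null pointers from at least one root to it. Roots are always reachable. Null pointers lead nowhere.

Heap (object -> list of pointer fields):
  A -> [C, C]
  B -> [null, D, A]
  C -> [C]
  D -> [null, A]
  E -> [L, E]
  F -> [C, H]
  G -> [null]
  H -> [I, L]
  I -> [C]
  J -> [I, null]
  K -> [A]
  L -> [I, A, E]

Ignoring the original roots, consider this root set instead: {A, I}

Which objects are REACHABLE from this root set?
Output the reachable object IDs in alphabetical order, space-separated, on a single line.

Answer: A C I

Derivation:
Roots: A I
Mark A: refs=C C, marked=A
Mark I: refs=C, marked=A I
Mark C: refs=C, marked=A C I
Unmarked (collected): B D E F G H J K L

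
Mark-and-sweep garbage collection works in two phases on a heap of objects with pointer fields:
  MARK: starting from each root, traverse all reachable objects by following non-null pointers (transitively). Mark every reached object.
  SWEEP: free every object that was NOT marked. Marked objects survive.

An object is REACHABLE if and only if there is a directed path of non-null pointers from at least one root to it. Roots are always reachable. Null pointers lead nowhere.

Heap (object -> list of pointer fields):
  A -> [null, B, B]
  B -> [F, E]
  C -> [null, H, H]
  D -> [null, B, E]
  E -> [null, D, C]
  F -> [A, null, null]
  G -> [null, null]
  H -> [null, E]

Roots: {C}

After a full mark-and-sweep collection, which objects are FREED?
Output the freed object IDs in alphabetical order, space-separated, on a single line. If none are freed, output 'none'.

Roots: C
Mark C: refs=null H H, marked=C
Mark H: refs=null E, marked=C H
Mark E: refs=null D C, marked=C E H
Mark D: refs=null B E, marked=C D E H
Mark B: refs=F E, marked=B C D E H
Mark F: refs=A null null, marked=B C D E F H
Mark A: refs=null B B, marked=A B C D E F H
Unmarked (collected): G

Answer: G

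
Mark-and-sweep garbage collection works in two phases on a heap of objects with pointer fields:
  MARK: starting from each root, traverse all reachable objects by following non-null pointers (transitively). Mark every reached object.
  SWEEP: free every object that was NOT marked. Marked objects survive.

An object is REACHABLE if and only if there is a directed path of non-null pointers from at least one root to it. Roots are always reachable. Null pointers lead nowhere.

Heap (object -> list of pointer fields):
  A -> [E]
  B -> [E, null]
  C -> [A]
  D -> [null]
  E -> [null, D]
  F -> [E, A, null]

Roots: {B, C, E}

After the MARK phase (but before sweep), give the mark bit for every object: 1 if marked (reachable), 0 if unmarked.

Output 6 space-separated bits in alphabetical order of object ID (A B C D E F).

Roots: B C E
Mark B: refs=E null, marked=B
Mark C: refs=A, marked=B C
Mark E: refs=null D, marked=B C E
Mark A: refs=E, marked=A B C E
Mark D: refs=null, marked=A B C D E
Unmarked (collected): F

Answer: 1 1 1 1 1 0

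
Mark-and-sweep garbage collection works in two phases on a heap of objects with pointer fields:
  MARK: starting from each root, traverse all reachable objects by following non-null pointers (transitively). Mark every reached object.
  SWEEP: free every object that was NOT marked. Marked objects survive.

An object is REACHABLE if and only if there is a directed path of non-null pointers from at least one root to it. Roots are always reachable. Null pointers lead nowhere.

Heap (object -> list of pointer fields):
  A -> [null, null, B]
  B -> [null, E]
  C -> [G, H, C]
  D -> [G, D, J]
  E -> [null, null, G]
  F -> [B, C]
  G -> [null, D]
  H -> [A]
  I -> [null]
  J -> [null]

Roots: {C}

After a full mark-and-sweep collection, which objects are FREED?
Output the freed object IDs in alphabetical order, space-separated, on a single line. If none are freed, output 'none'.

Roots: C
Mark C: refs=G H C, marked=C
Mark G: refs=null D, marked=C G
Mark H: refs=A, marked=C G H
Mark D: refs=G D J, marked=C D G H
Mark A: refs=null null B, marked=A C D G H
Mark J: refs=null, marked=A C D G H J
Mark B: refs=null E, marked=A B C D G H J
Mark E: refs=null null G, marked=A B C D E G H J
Unmarked (collected): F I

Answer: F I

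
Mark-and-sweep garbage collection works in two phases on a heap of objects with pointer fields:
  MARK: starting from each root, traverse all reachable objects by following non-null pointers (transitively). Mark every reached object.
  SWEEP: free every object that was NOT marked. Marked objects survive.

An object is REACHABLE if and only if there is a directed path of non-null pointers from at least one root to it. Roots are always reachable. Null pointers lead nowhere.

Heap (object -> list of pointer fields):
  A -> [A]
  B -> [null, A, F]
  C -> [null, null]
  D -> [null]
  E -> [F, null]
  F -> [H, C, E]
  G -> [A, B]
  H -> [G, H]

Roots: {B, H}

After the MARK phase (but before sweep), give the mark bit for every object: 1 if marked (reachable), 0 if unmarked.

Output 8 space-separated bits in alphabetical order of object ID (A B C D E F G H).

Answer: 1 1 1 0 1 1 1 1

Derivation:
Roots: B H
Mark B: refs=null A F, marked=B
Mark H: refs=G H, marked=B H
Mark A: refs=A, marked=A B H
Mark F: refs=H C E, marked=A B F H
Mark G: refs=A B, marked=A B F G H
Mark C: refs=null null, marked=A B C F G H
Mark E: refs=F null, marked=A B C E F G H
Unmarked (collected): D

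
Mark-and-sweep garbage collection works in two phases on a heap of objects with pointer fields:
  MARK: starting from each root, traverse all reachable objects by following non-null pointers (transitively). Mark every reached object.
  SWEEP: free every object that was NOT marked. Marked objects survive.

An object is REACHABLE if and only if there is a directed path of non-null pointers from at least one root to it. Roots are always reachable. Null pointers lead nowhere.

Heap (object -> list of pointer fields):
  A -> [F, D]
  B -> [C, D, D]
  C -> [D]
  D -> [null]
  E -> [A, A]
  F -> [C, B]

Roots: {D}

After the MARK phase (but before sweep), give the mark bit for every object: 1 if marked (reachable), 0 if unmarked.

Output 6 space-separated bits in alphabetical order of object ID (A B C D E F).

Answer: 0 0 0 1 0 0

Derivation:
Roots: D
Mark D: refs=null, marked=D
Unmarked (collected): A B C E F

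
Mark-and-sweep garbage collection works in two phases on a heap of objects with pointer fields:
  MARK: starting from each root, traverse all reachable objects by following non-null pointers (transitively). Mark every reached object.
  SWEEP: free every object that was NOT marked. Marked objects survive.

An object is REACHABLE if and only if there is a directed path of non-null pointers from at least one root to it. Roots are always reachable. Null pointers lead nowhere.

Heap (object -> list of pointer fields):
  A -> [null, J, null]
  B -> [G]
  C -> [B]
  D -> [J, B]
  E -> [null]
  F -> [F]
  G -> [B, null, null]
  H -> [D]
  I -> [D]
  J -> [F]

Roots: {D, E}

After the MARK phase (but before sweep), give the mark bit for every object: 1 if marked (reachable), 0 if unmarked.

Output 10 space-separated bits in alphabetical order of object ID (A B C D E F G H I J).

Answer: 0 1 0 1 1 1 1 0 0 1

Derivation:
Roots: D E
Mark D: refs=J B, marked=D
Mark E: refs=null, marked=D E
Mark J: refs=F, marked=D E J
Mark B: refs=G, marked=B D E J
Mark F: refs=F, marked=B D E F J
Mark G: refs=B null null, marked=B D E F G J
Unmarked (collected): A C H I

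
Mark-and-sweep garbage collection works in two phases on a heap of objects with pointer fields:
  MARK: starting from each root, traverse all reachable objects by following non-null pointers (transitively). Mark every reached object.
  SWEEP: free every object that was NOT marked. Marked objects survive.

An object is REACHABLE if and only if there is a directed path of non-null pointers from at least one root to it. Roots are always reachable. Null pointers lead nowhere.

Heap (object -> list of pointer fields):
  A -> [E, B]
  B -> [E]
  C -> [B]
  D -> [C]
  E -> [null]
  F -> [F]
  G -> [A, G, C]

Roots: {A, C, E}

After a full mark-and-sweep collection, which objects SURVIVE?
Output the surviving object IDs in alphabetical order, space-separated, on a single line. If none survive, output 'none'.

Roots: A C E
Mark A: refs=E B, marked=A
Mark C: refs=B, marked=A C
Mark E: refs=null, marked=A C E
Mark B: refs=E, marked=A B C E
Unmarked (collected): D F G

Answer: A B C E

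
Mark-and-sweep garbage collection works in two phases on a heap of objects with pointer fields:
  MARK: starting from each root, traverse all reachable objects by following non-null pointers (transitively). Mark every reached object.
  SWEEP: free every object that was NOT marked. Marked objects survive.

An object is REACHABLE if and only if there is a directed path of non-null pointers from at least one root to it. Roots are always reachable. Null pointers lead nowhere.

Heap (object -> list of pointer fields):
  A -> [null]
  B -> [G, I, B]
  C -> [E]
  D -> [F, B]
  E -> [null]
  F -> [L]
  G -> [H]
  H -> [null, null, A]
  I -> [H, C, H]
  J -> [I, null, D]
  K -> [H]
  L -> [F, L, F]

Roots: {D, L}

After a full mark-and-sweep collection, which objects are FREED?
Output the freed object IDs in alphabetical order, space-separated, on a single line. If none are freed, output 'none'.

Answer: J K

Derivation:
Roots: D L
Mark D: refs=F B, marked=D
Mark L: refs=F L F, marked=D L
Mark F: refs=L, marked=D F L
Mark B: refs=G I B, marked=B D F L
Mark G: refs=H, marked=B D F G L
Mark I: refs=H C H, marked=B D F G I L
Mark H: refs=null null A, marked=B D F G H I L
Mark C: refs=E, marked=B C D F G H I L
Mark A: refs=null, marked=A B C D F G H I L
Mark E: refs=null, marked=A B C D E F G H I L
Unmarked (collected): J K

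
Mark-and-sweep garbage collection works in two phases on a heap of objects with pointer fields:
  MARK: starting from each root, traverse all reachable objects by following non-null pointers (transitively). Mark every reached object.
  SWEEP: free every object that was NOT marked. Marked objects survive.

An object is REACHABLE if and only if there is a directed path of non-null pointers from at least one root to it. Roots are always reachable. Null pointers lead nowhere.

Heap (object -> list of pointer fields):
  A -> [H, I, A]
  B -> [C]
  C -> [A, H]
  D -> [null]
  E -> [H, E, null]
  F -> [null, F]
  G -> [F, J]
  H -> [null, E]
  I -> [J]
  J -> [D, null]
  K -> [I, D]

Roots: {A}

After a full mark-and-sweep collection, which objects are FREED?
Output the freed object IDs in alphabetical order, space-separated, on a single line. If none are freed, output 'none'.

Roots: A
Mark A: refs=H I A, marked=A
Mark H: refs=null E, marked=A H
Mark I: refs=J, marked=A H I
Mark E: refs=H E null, marked=A E H I
Mark J: refs=D null, marked=A E H I J
Mark D: refs=null, marked=A D E H I J
Unmarked (collected): B C F G K

Answer: B C F G K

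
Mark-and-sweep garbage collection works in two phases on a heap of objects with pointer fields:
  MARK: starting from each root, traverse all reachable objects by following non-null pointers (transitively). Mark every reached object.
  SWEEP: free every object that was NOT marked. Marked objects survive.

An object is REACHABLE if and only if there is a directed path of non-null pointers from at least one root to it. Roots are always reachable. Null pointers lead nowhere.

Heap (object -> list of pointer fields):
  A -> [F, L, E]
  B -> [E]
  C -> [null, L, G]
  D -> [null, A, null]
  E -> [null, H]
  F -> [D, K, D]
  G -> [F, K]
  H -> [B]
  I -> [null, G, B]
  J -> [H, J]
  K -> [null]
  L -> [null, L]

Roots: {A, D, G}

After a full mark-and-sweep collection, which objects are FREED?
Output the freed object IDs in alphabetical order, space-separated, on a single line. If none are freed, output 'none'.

Roots: A D G
Mark A: refs=F L E, marked=A
Mark D: refs=null A null, marked=A D
Mark G: refs=F K, marked=A D G
Mark F: refs=D K D, marked=A D F G
Mark L: refs=null L, marked=A D F G L
Mark E: refs=null H, marked=A D E F G L
Mark K: refs=null, marked=A D E F G K L
Mark H: refs=B, marked=A D E F G H K L
Mark B: refs=E, marked=A B D E F G H K L
Unmarked (collected): C I J

Answer: C I J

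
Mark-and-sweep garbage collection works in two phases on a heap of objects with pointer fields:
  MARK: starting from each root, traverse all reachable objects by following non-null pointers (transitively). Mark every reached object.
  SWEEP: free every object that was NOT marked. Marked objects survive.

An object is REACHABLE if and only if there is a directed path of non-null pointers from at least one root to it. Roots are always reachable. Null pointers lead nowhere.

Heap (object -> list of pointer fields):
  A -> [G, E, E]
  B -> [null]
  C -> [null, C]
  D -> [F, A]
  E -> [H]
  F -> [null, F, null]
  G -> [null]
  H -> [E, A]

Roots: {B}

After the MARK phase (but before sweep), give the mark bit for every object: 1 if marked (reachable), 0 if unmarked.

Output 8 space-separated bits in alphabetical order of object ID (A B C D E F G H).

Roots: B
Mark B: refs=null, marked=B
Unmarked (collected): A C D E F G H

Answer: 0 1 0 0 0 0 0 0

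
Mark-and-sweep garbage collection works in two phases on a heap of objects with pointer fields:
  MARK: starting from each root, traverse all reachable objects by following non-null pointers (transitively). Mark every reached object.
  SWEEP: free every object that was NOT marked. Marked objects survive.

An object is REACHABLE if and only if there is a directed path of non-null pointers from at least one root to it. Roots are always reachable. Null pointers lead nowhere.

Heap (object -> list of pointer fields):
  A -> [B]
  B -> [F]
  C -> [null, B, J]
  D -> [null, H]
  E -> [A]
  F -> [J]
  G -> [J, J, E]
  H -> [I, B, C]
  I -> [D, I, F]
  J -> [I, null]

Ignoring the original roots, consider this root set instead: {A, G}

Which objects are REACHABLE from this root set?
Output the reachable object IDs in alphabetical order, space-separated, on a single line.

Answer: A B C D E F G H I J

Derivation:
Roots: A G
Mark A: refs=B, marked=A
Mark G: refs=J J E, marked=A G
Mark B: refs=F, marked=A B G
Mark J: refs=I null, marked=A B G J
Mark E: refs=A, marked=A B E G J
Mark F: refs=J, marked=A B E F G J
Mark I: refs=D I F, marked=A B E F G I J
Mark D: refs=null H, marked=A B D E F G I J
Mark H: refs=I B C, marked=A B D E F G H I J
Mark C: refs=null B J, marked=A B C D E F G H I J
Unmarked (collected): (none)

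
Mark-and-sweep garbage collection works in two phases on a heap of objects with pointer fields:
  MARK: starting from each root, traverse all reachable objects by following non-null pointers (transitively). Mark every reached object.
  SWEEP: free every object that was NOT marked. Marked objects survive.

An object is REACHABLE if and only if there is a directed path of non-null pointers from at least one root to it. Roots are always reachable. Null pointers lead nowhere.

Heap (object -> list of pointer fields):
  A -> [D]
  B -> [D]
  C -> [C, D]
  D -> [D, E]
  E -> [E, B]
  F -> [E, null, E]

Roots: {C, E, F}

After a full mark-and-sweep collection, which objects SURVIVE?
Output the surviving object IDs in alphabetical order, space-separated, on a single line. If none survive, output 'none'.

Answer: B C D E F

Derivation:
Roots: C E F
Mark C: refs=C D, marked=C
Mark E: refs=E B, marked=C E
Mark F: refs=E null E, marked=C E F
Mark D: refs=D E, marked=C D E F
Mark B: refs=D, marked=B C D E F
Unmarked (collected): A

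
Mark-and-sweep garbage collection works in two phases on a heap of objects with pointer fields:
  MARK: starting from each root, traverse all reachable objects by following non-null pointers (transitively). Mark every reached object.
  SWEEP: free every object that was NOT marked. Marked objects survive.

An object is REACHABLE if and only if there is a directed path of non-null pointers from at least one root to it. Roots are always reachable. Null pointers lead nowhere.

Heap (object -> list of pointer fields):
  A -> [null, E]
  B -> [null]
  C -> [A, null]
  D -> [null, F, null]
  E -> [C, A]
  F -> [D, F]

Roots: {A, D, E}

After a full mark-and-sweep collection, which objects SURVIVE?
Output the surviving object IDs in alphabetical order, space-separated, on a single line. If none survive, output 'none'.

Answer: A C D E F

Derivation:
Roots: A D E
Mark A: refs=null E, marked=A
Mark D: refs=null F null, marked=A D
Mark E: refs=C A, marked=A D E
Mark F: refs=D F, marked=A D E F
Mark C: refs=A null, marked=A C D E F
Unmarked (collected): B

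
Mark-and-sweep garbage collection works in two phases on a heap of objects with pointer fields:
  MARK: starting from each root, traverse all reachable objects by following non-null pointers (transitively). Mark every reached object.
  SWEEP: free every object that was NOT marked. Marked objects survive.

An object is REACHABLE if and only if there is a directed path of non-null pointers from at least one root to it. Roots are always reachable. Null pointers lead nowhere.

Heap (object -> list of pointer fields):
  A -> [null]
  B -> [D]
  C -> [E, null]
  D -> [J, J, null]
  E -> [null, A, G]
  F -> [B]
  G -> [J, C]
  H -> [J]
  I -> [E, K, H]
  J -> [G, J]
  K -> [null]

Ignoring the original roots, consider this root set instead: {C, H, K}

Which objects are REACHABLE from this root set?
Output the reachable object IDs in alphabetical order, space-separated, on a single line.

Answer: A C E G H J K

Derivation:
Roots: C H K
Mark C: refs=E null, marked=C
Mark H: refs=J, marked=C H
Mark K: refs=null, marked=C H K
Mark E: refs=null A G, marked=C E H K
Mark J: refs=G J, marked=C E H J K
Mark A: refs=null, marked=A C E H J K
Mark G: refs=J C, marked=A C E G H J K
Unmarked (collected): B D F I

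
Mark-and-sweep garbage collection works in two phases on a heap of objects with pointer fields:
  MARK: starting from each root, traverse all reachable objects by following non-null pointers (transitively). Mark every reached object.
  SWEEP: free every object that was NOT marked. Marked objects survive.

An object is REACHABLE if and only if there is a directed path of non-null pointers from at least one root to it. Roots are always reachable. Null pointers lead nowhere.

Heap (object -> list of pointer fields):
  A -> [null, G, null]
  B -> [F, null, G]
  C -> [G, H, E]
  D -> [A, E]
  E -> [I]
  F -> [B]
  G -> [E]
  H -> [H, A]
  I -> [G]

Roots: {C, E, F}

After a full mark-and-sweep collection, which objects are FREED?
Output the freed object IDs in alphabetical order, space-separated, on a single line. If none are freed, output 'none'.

Roots: C E F
Mark C: refs=G H E, marked=C
Mark E: refs=I, marked=C E
Mark F: refs=B, marked=C E F
Mark G: refs=E, marked=C E F G
Mark H: refs=H A, marked=C E F G H
Mark I: refs=G, marked=C E F G H I
Mark B: refs=F null G, marked=B C E F G H I
Mark A: refs=null G null, marked=A B C E F G H I
Unmarked (collected): D

Answer: D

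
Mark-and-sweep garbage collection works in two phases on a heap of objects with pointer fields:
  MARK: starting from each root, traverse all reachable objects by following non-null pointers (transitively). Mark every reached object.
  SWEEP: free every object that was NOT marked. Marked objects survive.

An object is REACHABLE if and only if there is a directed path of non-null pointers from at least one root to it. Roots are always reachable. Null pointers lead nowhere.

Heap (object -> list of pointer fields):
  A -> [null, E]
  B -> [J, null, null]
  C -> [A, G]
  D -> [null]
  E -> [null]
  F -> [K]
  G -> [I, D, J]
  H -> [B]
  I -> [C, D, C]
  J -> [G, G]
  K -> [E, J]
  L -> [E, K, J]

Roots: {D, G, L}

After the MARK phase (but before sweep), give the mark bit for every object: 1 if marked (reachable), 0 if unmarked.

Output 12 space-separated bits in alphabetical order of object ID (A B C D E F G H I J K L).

Roots: D G L
Mark D: refs=null, marked=D
Mark G: refs=I D J, marked=D G
Mark L: refs=E K J, marked=D G L
Mark I: refs=C D C, marked=D G I L
Mark J: refs=G G, marked=D G I J L
Mark E: refs=null, marked=D E G I J L
Mark K: refs=E J, marked=D E G I J K L
Mark C: refs=A G, marked=C D E G I J K L
Mark A: refs=null E, marked=A C D E G I J K L
Unmarked (collected): B F H

Answer: 1 0 1 1 1 0 1 0 1 1 1 1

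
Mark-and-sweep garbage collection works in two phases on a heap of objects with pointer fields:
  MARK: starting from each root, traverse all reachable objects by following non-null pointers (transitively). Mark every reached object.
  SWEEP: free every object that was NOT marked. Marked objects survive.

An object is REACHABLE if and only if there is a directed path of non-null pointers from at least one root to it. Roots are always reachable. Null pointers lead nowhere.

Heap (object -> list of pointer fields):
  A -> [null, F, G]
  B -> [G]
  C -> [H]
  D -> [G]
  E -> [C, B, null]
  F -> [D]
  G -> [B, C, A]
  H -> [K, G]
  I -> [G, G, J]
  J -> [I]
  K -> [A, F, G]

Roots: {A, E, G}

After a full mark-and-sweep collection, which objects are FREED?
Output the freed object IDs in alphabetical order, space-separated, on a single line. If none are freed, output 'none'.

Answer: I J

Derivation:
Roots: A E G
Mark A: refs=null F G, marked=A
Mark E: refs=C B null, marked=A E
Mark G: refs=B C A, marked=A E G
Mark F: refs=D, marked=A E F G
Mark C: refs=H, marked=A C E F G
Mark B: refs=G, marked=A B C E F G
Mark D: refs=G, marked=A B C D E F G
Mark H: refs=K G, marked=A B C D E F G H
Mark K: refs=A F G, marked=A B C D E F G H K
Unmarked (collected): I J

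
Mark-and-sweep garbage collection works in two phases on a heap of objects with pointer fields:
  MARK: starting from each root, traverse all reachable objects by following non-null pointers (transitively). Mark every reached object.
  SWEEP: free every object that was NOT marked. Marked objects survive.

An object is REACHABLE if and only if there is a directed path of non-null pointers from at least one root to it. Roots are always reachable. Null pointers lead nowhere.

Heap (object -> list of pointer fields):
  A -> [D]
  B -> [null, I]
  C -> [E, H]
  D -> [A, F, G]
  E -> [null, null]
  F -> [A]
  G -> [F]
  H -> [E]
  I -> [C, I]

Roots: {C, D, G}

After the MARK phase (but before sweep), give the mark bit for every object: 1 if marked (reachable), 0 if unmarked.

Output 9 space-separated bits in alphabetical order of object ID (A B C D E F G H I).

Roots: C D G
Mark C: refs=E H, marked=C
Mark D: refs=A F G, marked=C D
Mark G: refs=F, marked=C D G
Mark E: refs=null null, marked=C D E G
Mark H: refs=E, marked=C D E G H
Mark A: refs=D, marked=A C D E G H
Mark F: refs=A, marked=A C D E F G H
Unmarked (collected): B I

Answer: 1 0 1 1 1 1 1 1 0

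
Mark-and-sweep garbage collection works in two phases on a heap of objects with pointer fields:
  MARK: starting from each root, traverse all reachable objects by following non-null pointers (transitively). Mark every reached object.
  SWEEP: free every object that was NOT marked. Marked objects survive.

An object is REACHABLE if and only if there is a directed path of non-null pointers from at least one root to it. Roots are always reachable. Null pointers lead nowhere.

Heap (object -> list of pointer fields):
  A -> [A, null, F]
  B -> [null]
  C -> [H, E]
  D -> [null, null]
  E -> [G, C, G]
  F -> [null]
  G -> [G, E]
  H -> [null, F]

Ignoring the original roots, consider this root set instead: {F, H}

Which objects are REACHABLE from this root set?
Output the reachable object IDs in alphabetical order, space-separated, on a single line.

Roots: F H
Mark F: refs=null, marked=F
Mark H: refs=null F, marked=F H
Unmarked (collected): A B C D E G

Answer: F H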